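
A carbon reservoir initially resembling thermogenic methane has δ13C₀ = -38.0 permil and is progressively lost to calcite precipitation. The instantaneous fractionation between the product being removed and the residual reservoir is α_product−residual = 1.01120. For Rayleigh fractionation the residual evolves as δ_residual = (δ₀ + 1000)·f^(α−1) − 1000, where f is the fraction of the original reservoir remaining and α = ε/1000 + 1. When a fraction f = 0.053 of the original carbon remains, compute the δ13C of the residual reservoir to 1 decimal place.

Rayleigh residual: δ_res = (δ₀ + 1000)·f^(α−1) − 1000
α − 1 = 0.01120
f^(α−1) = 0.053^(0.01120) = 0.967636
δ_res = (-38.0 + 1000) × 0.967636 − 1000 = 930.866 − 1000 = -69.13 permil

-69.1 permil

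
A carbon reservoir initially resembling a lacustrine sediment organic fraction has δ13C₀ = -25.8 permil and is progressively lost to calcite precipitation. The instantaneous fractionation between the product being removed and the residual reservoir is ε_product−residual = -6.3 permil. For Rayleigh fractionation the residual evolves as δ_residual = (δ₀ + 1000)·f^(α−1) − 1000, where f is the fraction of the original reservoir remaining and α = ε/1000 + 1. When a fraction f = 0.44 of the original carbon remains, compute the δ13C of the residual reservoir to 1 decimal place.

Rayleigh residual: δ_res = (δ₀ + 1000)·f^(α−1) − 1000
α = ε/1000 + 1 = 0.99370, so α − 1 = -0.00630
f^(α−1) = 0.44^(-0.00630) = 1.005186
δ_res = (-25.8 + 1000) × 1.005186 − 1000 = 979.252 − 1000 = -20.75 permil

-20.7 permil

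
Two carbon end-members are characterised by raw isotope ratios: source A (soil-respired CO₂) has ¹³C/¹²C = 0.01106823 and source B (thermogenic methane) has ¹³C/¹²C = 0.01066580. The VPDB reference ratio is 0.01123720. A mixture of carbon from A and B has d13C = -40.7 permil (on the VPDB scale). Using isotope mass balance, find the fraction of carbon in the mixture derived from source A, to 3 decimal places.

δ_A = (0.01106823/0.01123720 − 1)×1000 = (0.984963 − 1)×1000 = -15.037 permil
δ_B = (0.01066580/0.01123720 − 1)×1000 = (0.949151 − 1)×1000 = -50.849 permil
f_A = (δ_mix − δ_B)/(δ_A − δ_B) = (-40.7 − (-50.849))/(-15.037 − (-50.849))
f_A = 10.149 / 35.812 = 0.2834

0.283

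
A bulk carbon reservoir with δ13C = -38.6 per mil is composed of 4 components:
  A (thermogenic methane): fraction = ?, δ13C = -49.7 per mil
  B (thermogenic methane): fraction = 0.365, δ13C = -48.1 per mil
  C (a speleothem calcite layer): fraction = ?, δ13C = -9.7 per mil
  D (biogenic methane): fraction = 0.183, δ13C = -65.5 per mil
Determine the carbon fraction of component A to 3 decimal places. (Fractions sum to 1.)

Let f_A and f_C be the unknown fractions; fractions sum to 1 so f_A + f_C = 0.452.
Mass balance: Σ fᵢ·δᵢ = δ_bulk ⇒ f_A·(-49.7) + f_C·(-9.7) = -38.6 − (-29.543) = -9.057
Substitute f_C = 0.452 − f_A:
f_A·(-49.7 − -9.7) = -9.057 − 0.452×(-9.7) = -4.673
f_A = -4.673 / -40.0 = 0.1168

0.117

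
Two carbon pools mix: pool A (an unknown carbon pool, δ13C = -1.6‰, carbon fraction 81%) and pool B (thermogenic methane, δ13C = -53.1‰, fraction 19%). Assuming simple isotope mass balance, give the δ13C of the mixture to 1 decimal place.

δ_mix = f_A·δ_A + f_B·δ_B
δ_mix = 0.81 × (-1.6) + 0.19 × (-53.1)
δ_mix = -1.30 + -10.09 = -11.39‰

-11.4‰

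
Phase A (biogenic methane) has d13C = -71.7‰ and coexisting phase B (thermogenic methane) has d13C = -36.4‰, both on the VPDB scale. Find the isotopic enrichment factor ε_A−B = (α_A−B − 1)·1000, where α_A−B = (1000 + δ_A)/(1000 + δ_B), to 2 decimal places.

-36.63‰

α_A−B = (1000 + -71.7) / (1000 + -36.4) = 928.3 / 963.6 = 0.963367
ε_A−B = (0.963367 − 1) × 1000 = -36.633‰
(The approximation ε ≈ δ_A − δ_B would give -35.3‰.)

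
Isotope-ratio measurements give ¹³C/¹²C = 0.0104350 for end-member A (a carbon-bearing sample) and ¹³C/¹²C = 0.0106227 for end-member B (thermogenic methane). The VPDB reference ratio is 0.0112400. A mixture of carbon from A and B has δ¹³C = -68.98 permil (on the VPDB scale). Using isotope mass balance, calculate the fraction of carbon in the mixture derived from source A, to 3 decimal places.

δ_A = (0.0104350/0.0112400 − 1)×1000 = (0.928381 − 1)×1000 = -71.619 permil
δ_B = (0.0106227/0.0112400 − 1)×1000 = (0.945080 − 1)×1000 = -54.920 permil
f_A = (δ_mix − δ_B)/(δ_A − δ_B) = (-68.98 − (-54.920))/(-71.619 − (-54.920))
f_A = -14.060 / -16.699 = 0.8420

0.842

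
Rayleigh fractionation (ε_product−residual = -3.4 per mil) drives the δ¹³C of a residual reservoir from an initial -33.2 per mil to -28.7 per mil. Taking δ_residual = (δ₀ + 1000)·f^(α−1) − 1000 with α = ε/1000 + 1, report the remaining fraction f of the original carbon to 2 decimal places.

0.26

α − 1 = ε/1000 = -0.0034
(δ_res + 1000)/(δ₀ + 1000) = (-28.7 + 1000)/(-33.2 + 1000) = 971.3/966.8 = 1.004655
f = 1.004655^(1/-0.0034) = exp(ln(1.004655)/-0.0034) = exp(0.00464/-0.0034)
f = exp(-1.3658) = 0.2552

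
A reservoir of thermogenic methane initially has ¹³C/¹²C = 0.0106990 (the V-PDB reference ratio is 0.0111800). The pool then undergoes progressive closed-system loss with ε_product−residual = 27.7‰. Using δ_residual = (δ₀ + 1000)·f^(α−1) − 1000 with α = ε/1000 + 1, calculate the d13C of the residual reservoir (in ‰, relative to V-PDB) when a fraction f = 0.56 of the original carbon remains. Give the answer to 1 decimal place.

-58.3‰

δ₀ = (0.0106990/0.0111800 − 1)×1000 = (0.956977 − 1)×1000 = -43.023‰
α − 1 = ε/1000 = 0.0277
f^(α−1) = 0.56^(0.0277) = 0.984067
δ_res = (-43.023 + 1000) × 0.984067 − 1000 = 941.730 − 1000 = -58.27‰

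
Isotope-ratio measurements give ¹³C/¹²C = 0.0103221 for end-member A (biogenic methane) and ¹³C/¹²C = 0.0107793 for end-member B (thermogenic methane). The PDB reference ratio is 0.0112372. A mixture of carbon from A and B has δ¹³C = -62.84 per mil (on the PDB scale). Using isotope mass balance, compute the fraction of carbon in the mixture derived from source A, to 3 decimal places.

δ_A = (0.0103221/0.0112372 − 1)×1000 = (0.918565 − 1)×1000 = -81.435 per mil
δ_B = (0.0107793/0.0112372 − 1)×1000 = (0.959251 − 1)×1000 = -40.749 per mil
f_A = (δ_mix − δ_B)/(δ_A − δ_B) = (-62.84 − (-40.749))/(-81.435 − (-40.749))
f_A = -22.091 / -40.686 = 0.5430

0.543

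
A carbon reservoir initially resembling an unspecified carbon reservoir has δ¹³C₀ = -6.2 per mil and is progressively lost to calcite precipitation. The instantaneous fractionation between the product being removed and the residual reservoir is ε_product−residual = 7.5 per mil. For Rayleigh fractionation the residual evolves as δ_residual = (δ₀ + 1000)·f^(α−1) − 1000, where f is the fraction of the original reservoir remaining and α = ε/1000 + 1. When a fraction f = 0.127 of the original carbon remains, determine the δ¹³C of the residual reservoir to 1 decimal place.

-21.5 per mil

Rayleigh residual: δ_res = (δ₀ + 1000)·f^(α−1) − 1000
α = ε/1000 + 1 = 1.00750, so α − 1 = 0.00750
f^(α−1) = 0.127^(0.00750) = 0.984642
δ_res = (-6.2 + 1000) × 0.984642 − 1000 = 978.538 − 1000 = -21.46 per mil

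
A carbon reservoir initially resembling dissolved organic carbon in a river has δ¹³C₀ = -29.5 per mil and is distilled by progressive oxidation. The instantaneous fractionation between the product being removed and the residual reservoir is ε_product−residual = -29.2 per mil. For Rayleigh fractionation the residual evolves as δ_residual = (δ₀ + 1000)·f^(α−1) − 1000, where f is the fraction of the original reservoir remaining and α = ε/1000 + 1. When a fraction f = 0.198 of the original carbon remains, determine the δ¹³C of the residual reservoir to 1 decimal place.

Rayleigh residual: δ_res = (δ₀ + 1000)·f^(α−1) − 1000
α = ε/1000 + 1 = 0.97080, so α − 1 = -0.02920
f^(α−1) = 0.198^(-0.02920) = 1.048425
δ_res = (-29.5 + 1000) × 1.048425 − 1000 = 1017.496 − 1000 = 17.50 per mil

17.5 per mil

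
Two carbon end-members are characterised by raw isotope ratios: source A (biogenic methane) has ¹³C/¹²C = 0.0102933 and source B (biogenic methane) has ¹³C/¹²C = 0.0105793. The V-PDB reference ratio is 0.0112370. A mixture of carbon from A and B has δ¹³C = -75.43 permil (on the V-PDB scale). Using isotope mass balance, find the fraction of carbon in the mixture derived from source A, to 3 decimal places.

δ_A = (0.0102933/0.0112370 − 1)×1000 = (0.916019 − 1)×1000 = -83.981 permil
δ_B = (0.0105793/0.0112370 − 1)×1000 = (0.941470 − 1)×1000 = -58.530 permil
f_A = (δ_mix − δ_B)/(δ_A − δ_B) = (-75.43 − (-58.530))/(-83.981 − (-58.530))
f_A = -16.900 / -25.452 = 0.6640

0.664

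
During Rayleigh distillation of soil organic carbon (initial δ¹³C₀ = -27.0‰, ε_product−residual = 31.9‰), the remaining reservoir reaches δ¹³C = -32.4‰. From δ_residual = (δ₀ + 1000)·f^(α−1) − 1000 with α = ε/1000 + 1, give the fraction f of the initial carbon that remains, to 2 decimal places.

0.84

α − 1 = ε/1000 = 0.0319
(δ_res + 1000)/(δ₀ + 1000) = (-32.4 + 1000)/(-27.0 + 1000) = 967.6/973.0 = 0.994450
f = 0.994450^(1/0.0319) = exp(ln(0.994450)/0.0319) = exp(-0.00557/0.0319)
f = exp(-0.1745) = 0.8399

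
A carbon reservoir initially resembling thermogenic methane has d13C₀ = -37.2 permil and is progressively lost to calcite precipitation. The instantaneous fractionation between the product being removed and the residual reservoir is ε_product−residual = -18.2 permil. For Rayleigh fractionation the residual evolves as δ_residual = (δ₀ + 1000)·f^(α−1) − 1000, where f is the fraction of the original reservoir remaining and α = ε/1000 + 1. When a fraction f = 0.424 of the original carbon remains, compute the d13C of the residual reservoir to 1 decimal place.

-22.0 permil

Rayleigh residual: δ_res = (δ₀ + 1000)·f^(α−1) − 1000
α = ε/1000 + 1 = 0.98180, so α − 1 = -0.01820
f^(α−1) = 0.424^(-0.01820) = 1.015739
δ_res = (-37.2 + 1000) × 1.015739 − 1000 = 977.953 − 1000 = -22.05 permil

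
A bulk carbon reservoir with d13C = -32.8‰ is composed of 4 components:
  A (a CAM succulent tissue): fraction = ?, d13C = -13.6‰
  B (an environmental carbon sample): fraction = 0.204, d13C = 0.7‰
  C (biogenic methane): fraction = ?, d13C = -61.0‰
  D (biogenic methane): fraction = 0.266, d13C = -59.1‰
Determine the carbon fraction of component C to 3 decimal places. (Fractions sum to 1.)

0.211

Let f_C and f_A be the unknown fractions; fractions sum to 1 so f_C + f_A = 0.530.
Mass balance: Σ fᵢ·δᵢ = δ_bulk ⇒ f_C·(-61.0) + f_A·(-13.6) = -32.8 − (-15.578) = -17.222
Substitute f_A = 0.530 − f_C:
f_C·(-61.0 − -13.6) = -17.222 − 0.530×(-13.6) = -10.014
f_C = -10.014 / -47.4 = 0.2113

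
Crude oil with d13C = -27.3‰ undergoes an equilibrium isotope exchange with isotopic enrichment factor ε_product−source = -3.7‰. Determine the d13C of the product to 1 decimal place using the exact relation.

-30.9‰

To first order, δ_product ≈ δ_source + ε = -31.0‰.
Exactly, δ_product = (δ_source + 1000)·(ε/1000 + 1) − 1000.
δ_product = (-27.3 + 1000) × (-3.7/1000 + 1) − 1000
δ_product = -30.90‰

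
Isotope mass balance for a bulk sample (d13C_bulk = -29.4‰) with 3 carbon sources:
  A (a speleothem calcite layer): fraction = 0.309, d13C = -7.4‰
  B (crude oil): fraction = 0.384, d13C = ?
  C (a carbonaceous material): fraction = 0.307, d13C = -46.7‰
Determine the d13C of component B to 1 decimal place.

-33.3‰

Isotope mass balance: δ_bulk = Σ fᵢ·δᵢ.
-29.4 = 0.309×(-7.4) + 0.384×δ_B + 0.307×(-46.7)
0.384·δ_B = -29.4 − (-16.623) = -12.776
δ_B = -12.776 / 0.384 = -33.27‰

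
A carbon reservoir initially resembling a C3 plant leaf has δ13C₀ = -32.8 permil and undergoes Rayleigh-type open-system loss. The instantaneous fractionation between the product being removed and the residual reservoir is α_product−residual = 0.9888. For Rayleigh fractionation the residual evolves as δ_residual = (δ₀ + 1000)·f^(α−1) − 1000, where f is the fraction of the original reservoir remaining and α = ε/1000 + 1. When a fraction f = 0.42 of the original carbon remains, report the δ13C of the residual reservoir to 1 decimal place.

-23.4 permil

Rayleigh residual: δ_res = (δ₀ + 1000)·f^(α−1) − 1000
α − 1 = -0.01120
f^(α−1) = 0.42^(-0.01120) = 1.009763
δ_res = (-32.8 + 1000) × 1.009763 − 1000 = 976.643 − 1000 = -23.36 permil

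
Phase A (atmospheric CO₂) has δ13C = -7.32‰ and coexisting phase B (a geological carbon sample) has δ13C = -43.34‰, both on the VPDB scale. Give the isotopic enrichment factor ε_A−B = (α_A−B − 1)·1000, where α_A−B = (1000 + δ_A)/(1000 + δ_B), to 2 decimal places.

37.65‰

α_A−B = (1000 + -7.32) / (1000 + -43.34) = 992.68 / 956.66 = 1.037652
ε_A−B = (1.037652 − 1) × 1000 = 37.652‰
(The approximation ε ≈ δ_A − δ_B would give 36.02‰.)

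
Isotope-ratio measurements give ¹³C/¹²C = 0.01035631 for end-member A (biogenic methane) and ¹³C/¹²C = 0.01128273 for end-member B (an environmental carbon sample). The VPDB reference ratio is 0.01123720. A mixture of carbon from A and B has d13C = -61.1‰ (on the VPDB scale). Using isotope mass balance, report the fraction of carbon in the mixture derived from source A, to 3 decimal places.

δ_A = (0.01035631/0.01123720 − 1)×1000 = (0.921609 − 1)×1000 = -78.391‰
δ_B = (0.01128273/0.01123720 − 1)×1000 = (1.004052 − 1)×1000 = 4.052‰
f_A = (δ_mix − δ_B)/(δ_A − δ_B) = (-61.1 − (4.052))/(-78.391 − (4.052))
f_A = -65.152 / -82.442 = 0.7903

0.790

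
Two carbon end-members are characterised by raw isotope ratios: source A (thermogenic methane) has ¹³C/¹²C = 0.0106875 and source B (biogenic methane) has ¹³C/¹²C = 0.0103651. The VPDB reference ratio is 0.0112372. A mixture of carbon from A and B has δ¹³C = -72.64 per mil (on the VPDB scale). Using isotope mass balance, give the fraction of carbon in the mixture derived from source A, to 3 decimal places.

δ_A = (0.0106875/0.0112372 − 1)×1000 = (0.951082 − 1)×1000 = -48.918 per mil
δ_B = (0.0103651/0.0112372 − 1)×1000 = (0.922392 − 1)×1000 = -77.608 per mil
f_A = (δ_mix − δ_B)/(δ_A − δ_B) = (-72.64 − (-77.608))/(-48.918 − (-77.608))
f_A = 4.968 / 28.690 = 0.1732

0.173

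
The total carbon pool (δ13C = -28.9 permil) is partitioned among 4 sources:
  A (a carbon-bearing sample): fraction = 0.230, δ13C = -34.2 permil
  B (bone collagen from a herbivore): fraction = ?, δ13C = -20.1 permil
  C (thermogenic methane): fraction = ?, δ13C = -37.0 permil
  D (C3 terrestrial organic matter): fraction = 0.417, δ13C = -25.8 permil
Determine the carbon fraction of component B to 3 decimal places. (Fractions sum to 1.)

0.165

Let f_B and f_C be the unknown fractions; fractions sum to 1 so f_B + f_C = 0.353.
Mass balance: Σ fᵢ·δᵢ = δ_bulk ⇒ f_B·(-20.1) + f_C·(-37.0) = -28.9 − (-18.625) = -10.275
Substitute f_C = 0.353 − f_B:
f_B·(-20.1 − -37.0) = -10.275 − 0.353×(-37.0) = 2.786
f_B = 2.786 / 16.9 = 0.1648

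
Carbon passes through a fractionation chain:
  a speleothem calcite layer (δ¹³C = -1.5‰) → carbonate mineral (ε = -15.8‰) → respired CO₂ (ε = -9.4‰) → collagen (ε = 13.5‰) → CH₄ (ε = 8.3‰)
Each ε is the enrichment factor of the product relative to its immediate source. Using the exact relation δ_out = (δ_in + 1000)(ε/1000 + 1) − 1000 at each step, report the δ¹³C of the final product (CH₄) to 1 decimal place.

-5.2‰

step 1: δ = (-1.50 + 1000)·(-15.8/1000 + 1) − 1000 = -17.28‰
step 2: δ = (-17.28 + 1000)·(-9.4/1000 + 1) − 1000 = -26.51‰
step 3: δ = (-26.51 + 1000)·(13.5/1000 + 1) − 1000 = -13.37‰
step 4: δ = (-13.37 + 1000)·(8.3/1000 + 1) − 1000 = -5.18‰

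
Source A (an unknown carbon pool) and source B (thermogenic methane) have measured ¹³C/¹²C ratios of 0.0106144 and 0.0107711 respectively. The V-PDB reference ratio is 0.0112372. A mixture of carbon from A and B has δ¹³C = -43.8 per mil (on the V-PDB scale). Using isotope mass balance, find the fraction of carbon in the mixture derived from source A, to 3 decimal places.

0.166

δ_A = (0.0106144/0.0112372 − 1)×1000 = (0.944577 − 1)×1000 = -55.423 per mil
δ_B = (0.0107711/0.0112372 − 1)×1000 = (0.958522 − 1)×1000 = -41.478 per mil
f_A = (δ_mix − δ_B)/(δ_A − δ_B) = (-43.8 − (-41.478))/(-55.423 − (-41.478))
f_A = -2.322 / -13.945 = 0.1665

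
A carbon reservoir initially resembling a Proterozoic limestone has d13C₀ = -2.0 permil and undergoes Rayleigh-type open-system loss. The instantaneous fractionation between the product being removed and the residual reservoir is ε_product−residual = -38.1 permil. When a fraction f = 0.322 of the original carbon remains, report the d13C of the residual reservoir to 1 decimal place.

42.0 permil

Rayleigh residual: δ_res = (δ₀ + 1000)·f^(α−1) − 1000
α = ε/1000 + 1 = 0.96190, so α − 1 = -0.03810
f^(α−1) = 0.322^(-0.03810) = 1.044121
δ_res = (-2.0 + 1000) × 1.044121 − 1000 = 1042.032 − 1000 = 42.03 permil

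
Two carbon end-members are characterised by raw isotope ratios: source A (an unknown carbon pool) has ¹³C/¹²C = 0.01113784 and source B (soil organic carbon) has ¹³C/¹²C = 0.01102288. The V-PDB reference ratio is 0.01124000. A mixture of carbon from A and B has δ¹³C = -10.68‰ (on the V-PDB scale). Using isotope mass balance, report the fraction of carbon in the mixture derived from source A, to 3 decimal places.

0.844

δ_A = (0.01113784/0.01124000 − 1)×1000 = (0.990911 − 1)×1000 = -9.089‰
δ_B = (0.01102288/0.01124000 − 1)×1000 = (0.980683 − 1)×1000 = -19.317‰
f_A = (δ_mix − δ_B)/(δ_A − δ_B) = (-10.68 − (-19.317))/(-9.089 − (-19.317))
f_A = 8.637 / 10.228 = 0.8444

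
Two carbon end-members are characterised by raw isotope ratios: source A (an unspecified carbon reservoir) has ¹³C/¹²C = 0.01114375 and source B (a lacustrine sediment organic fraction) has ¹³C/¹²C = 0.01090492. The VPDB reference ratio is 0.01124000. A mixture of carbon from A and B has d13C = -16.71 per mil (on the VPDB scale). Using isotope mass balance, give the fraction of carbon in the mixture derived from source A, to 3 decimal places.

δ_A = (0.01114375/0.01124000 − 1)×1000 = (0.991437 − 1)×1000 = -8.563 per mil
δ_B = (0.01090492/0.01124000 − 1)×1000 = (0.970189 − 1)×1000 = -29.811 per mil
f_A = (δ_mix − δ_B)/(δ_A − δ_B) = (-16.71 − (-29.811))/(-8.563 − (-29.811))
f_A = 13.101 / 21.248 = 0.6166

0.617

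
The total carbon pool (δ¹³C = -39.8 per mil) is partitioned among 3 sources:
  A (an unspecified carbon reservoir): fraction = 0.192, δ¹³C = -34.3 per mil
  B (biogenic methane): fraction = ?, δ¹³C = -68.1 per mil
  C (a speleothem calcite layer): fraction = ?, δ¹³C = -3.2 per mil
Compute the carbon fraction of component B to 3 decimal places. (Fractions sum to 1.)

0.472

Let f_B and f_C be the unknown fractions; fractions sum to 1 so f_B + f_C = 0.808.
Mass balance: Σ fᵢ·δᵢ = δ_bulk ⇒ f_B·(-68.1) + f_C·(-3.2) = -39.8 − (-6.586) = -33.214
Substitute f_C = 0.808 − f_B:
f_B·(-68.1 − -3.2) = -33.214 − 0.808×(-3.2) = -30.629
f_B = -30.629 / -64.9 = 0.4719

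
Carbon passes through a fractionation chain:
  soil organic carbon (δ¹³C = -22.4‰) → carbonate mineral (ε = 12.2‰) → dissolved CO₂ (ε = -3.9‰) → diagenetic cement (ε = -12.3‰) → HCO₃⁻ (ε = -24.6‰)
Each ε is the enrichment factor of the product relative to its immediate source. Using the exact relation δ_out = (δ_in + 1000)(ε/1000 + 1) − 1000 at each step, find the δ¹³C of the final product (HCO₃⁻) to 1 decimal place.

-50.4‰

step 1: δ = (-22.40 + 1000)·(12.2/1000 + 1) − 1000 = -10.47‰
step 2: δ = (-10.47 + 1000)·(-3.9/1000 + 1) − 1000 = -14.33‰
step 3: δ = (-14.33 + 1000)·(-12.3/1000 + 1) − 1000 = -26.46‰
step 4: δ = (-26.46 + 1000)·(-24.6/1000 + 1) − 1000 = -50.41‰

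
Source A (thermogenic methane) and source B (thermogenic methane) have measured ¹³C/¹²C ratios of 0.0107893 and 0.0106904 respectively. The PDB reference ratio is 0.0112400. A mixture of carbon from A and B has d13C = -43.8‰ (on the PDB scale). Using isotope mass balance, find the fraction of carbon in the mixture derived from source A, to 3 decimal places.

0.579

δ_A = (0.0107893/0.0112400 − 1)×1000 = (0.959902 − 1)×1000 = -40.098‰
δ_B = (0.0106904/0.0112400 − 1)×1000 = (0.951103 − 1)×1000 = -48.897‰
f_A = (δ_mix − δ_B)/(δ_A − δ_B) = (-43.8 − (-48.897))/(-40.098 − (-48.897))
f_A = 5.097 / 8.799 = 0.5793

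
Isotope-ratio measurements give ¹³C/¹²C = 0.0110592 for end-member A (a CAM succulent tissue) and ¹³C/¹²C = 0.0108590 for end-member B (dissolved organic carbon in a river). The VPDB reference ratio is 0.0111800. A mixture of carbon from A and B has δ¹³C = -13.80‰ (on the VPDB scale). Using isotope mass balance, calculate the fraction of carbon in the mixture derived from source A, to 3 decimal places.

0.833

δ_A = (0.0110592/0.0111800 − 1)×1000 = (0.989195 − 1)×1000 = -10.805‰
δ_B = (0.0108590/0.0111800 − 1)×1000 = (0.971288 − 1)×1000 = -28.712‰
f_A = (δ_mix − δ_B)/(δ_A − δ_B) = (-13.80 − (-28.712))/(-10.805 − (-28.712))
f_A = 14.912 / 17.907 = 0.8327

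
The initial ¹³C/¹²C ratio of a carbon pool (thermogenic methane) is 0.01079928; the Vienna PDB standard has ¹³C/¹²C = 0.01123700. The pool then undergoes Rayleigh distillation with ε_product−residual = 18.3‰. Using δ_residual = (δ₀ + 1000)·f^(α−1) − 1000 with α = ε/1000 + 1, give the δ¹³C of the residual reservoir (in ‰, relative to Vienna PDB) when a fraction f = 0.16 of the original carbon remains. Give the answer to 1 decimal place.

δ₀ = (0.01079928/0.01123700 − 1)×1000 = (0.961047 − 1)×1000 = -38.953‰
α − 1 = ε/1000 = 0.0183
f^(α−1) = 0.16^(0.0183) = 0.967020
δ_res = (-38.953 + 1000) × 0.967020 − 1000 = 929.351 − 1000 = -70.65‰

-70.6‰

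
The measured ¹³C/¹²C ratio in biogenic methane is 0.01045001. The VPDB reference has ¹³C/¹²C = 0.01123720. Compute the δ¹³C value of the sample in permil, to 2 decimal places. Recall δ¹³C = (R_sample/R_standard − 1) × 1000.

δ¹³C = (R_sample / R_standard − 1) × 1000
R_sample / R_standard = 0.01045001 / 0.01123720 = 0.929948
δ¹³C = (0.929948 − 1) × 1000 = -70.052 permil

-70.05 permil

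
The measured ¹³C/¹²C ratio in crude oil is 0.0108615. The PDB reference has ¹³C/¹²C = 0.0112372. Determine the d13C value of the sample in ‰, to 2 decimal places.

-33.43‰

d13C = (R_sample / R_standard − 1) × 1000
R_sample / R_standard = 0.0108615 / 0.0112372 = 0.966566
d13C = (0.966566 − 1) × 1000 = -33.434‰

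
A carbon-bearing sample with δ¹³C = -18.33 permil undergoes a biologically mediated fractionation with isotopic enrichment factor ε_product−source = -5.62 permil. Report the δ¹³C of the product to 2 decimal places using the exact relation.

-23.85 permil

Exactly, δ_product = (δ_source + 1000)·(ε/1000 + 1) − 1000.
δ_product = (-18.33 + 1000) × (-5.62/1000 + 1) − 1000
δ_product = -23.847 permil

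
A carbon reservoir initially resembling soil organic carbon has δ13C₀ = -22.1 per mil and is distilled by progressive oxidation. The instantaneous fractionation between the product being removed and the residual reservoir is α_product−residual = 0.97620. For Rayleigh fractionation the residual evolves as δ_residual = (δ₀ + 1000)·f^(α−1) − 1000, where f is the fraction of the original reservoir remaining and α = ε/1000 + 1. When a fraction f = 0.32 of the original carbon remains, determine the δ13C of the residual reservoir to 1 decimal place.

4.8 per mil

Rayleigh residual: δ_res = (δ₀ + 1000)·f^(α−1) − 1000
α − 1 = -0.02380
f^(α−1) = 0.32^(-0.02380) = 1.027490
δ_res = (-22.1 + 1000) × 1.027490 − 1000 = 1004.782 − 1000 = 4.78 per mil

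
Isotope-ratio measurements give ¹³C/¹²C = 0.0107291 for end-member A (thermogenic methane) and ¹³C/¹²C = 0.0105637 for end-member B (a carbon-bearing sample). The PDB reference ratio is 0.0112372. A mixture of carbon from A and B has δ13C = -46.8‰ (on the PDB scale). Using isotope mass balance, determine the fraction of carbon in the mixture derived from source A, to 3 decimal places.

0.892

δ_A = (0.0107291/0.0112372 − 1)×1000 = (0.954784 − 1)×1000 = -45.216‰
δ_B = (0.0105637/0.0112372 − 1)×1000 = (0.940065 − 1)×1000 = -59.935‰
f_A = (δ_mix − δ_B)/(δ_A − δ_B) = (-46.8 − (-59.935))/(-45.216 − (-59.935))
f_A = 13.135 / 14.719 = 0.8924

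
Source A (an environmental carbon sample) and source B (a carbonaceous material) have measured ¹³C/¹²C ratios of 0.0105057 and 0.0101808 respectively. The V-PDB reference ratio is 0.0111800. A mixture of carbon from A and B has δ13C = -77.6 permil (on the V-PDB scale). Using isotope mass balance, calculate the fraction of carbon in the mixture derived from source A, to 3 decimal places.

0.405

δ_A = (0.0105057/0.0111800 − 1)×1000 = (0.939687 − 1)×1000 = -60.313 permil
δ_B = (0.0101808/0.0111800 − 1)×1000 = (0.910626 − 1)×1000 = -89.374 permil
f_A = (δ_mix − δ_B)/(δ_A − δ_B) = (-77.6 − (-89.374))/(-60.313 − (-89.374))
f_A = 11.774 / 29.061 = 0.4051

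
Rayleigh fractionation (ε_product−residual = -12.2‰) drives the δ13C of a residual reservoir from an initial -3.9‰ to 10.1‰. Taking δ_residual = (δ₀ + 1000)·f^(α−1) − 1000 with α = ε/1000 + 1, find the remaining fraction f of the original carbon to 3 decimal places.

0.319

α − 1 = ε/1000 = -0.0122
(δ_res + 1000)/(δ₀ + 1000) = (10.1 + 1000)/(-3.9 + 1000) = 1010.1/996.1 = 1.014055
f = 1.014055^(1/-0.0122) = exp(ln(1.014055)/-0.0122) = exp(0.01396/-0.0122)
f = exp(-1.1440) = 0.3185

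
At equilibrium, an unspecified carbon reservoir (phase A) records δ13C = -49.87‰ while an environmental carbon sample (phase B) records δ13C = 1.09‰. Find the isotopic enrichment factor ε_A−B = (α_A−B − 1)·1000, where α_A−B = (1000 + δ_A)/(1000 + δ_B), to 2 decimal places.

-50.90‰

α_A−B = (1000 + -49.87) / (1000 + 1.09) = 950.13 / 1001.09 = 0.949095
ε_A−B = (0.949095 − 1) × 1000 = -50.905‰
(The approximation ε ≈ δ_A − δ_B would give -50.96‰.)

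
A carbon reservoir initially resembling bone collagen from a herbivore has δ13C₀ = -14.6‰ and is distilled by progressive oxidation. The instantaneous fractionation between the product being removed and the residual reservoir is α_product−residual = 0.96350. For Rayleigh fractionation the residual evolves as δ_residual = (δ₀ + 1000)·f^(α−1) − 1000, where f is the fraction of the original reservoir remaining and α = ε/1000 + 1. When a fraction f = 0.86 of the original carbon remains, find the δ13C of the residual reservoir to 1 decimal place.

-9.2‰

Rayleigh residual: δ_res = (δ₀ + 1000)·f^(α−1) − 1000
α − 1 = -0.03650
f^(α−1) = 0.86^(-0.03650) = 1.005520
δ_res = (-14.6 + 1000) × 1.005520 − 1000 = 990.840 − 1000 = -9.16‰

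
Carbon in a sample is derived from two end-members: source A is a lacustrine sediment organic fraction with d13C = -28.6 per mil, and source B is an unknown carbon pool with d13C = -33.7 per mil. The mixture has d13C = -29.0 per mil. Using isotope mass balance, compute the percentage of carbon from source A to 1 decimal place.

92.2%

δ_mix = f_A·δ_A + (1 − f_A)·δ_B  ⇒  f_A = (δ_mix − δ_B)/(δ_A − δ_B)
f_A = (-29.0 − (-33.7)) / (-28.6 − (-33.7))
f_A = 4.7 / 5.1 = 0.9216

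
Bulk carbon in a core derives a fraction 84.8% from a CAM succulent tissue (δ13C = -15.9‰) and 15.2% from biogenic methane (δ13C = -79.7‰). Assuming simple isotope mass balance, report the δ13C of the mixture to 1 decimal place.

-25.6‰

δ_mix = f_A·δ_A + f_B·δ_B
δ_mix = 0.848 × (-15.9) + 0.152 × (-79.7)
δ_mix = -13.48 + -12.11 = -25.60‰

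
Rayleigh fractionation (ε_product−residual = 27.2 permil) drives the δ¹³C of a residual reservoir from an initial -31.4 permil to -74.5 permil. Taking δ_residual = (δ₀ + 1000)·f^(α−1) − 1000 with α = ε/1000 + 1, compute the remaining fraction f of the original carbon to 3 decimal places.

α − 1 = ε/1000 = 0.0272
(δ_res + 1000)/(δ₀ + 1000) = (-74.5 + 1000)/(-31.4 + 1000) = 925.5/968.6 = 0.955503
f = 0.955503^(1/0.0272) = exp(ln(0.955503)/0.0272) = exp(-0.04552/0.0272)
f = exp(-1.6734) = 0.1876

0.188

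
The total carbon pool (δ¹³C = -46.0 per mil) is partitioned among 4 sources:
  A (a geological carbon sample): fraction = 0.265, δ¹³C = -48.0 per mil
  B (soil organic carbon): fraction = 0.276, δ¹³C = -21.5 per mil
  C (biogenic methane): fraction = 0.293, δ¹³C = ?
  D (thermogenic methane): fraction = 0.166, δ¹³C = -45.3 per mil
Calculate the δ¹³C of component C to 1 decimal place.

-67.7 per mil

Isotope mass balance: δ_bulk = Σ fᵢ·δᵢ.
-46.0 = 0.265×(-48.0) + 0.276×(-21.5) + 0.293×δ_C + 0.166×(-45.3)
0.293·δ_C = -46.0 − (-26.174) = -19.826
δ_C = -19.826 / 0.293 = -67.67 per mil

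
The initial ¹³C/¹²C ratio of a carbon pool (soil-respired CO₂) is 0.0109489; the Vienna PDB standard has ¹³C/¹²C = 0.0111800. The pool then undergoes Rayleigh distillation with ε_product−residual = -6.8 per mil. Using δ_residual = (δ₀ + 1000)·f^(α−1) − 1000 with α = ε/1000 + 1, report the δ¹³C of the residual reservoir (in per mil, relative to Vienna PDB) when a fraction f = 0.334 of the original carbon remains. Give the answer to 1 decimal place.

-13.3 per mil

δ₀ = (0.0109489/0.0111800 − 1)×1000 = (0.979329 − 1)×1000 = -20.671 per mil
α − 1 = ε/1000 = -0.0068
f^(α−1) = 0.334^(-0.0068) = 1.007485
δ_res = (-20.671 + 1000) × 1.007485 − 1000 = 986.659 − 1000 = -13.34 per mil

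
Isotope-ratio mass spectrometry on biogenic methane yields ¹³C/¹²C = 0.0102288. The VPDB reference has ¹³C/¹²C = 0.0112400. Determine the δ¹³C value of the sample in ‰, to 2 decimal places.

-89.96‰

δ¹³C = (R_sample / R_standard − 1) × 1000
R_sample / R_standard = 0.0102288 / 0.0112400 = 0.910036
δ¹³C = (0.910036 − 1) × 1000 = -89.964‰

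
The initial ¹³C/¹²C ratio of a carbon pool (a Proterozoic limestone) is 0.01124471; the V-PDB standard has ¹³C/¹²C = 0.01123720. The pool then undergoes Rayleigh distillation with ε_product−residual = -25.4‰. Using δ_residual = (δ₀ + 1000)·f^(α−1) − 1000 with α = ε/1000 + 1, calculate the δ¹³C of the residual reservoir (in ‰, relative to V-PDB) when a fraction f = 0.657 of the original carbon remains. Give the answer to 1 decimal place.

δ₀ = (0.01124471/0.01123720 − 1)×1000 = (1.000668 − 1)×1000 = 0.668‰
α − 1 = ε/1000 = -0.0254
f^(α−1) = 0.657^(-0.0254) = 1.010727
δ_res = (0.668 + 1000) × 1.010727 − 1000 = 1011.402 − 1000 = 11.40‰

11.4‰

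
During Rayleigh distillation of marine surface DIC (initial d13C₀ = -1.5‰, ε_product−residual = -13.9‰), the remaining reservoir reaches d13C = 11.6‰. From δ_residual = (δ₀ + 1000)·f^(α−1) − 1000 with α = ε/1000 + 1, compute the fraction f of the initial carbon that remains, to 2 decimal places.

α − 1 = ε/1000 = -0.0139
(δ_res + 1000)/(δ₀ + 1000) = (11.6 + 1000)/(-1.5 + 1000) = 1011.6/998.5 = 1.013120
f = 1.013120^(1/-0.0139) = exp(ln(1.013120)/-0.0139) = exp(0.01303/-0.0139)
f = exp(-0.9377) = 0.3915

0.39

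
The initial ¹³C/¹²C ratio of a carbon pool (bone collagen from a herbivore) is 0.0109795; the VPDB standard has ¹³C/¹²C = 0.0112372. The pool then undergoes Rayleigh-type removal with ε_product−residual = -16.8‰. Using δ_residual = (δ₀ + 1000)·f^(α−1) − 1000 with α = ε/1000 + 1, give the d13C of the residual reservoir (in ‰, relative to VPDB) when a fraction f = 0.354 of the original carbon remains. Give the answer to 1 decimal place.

-5.7‰

δ₀ = (0.0109795/0.0112372 − 1)×1000 = (0.977067 − 1)×1000 = -22.933‰
α − 1 = ε/1000 = -0.0168
f^(α−1) = 0.354^(-0.0168) = 1.017599
δ_res = (-22.933 + 1000) × 1.017599 − 1000 = 994.263 − 1000 = -5.74‰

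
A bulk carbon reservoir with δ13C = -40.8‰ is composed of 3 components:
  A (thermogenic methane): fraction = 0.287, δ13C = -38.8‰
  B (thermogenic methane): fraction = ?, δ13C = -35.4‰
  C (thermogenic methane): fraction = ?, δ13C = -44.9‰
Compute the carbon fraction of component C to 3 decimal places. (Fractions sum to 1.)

Let f_C and f_B be the unknown fractions; fractions sum to 1 so f_C + f_B = 0.713.
Mass balance: Σ fᵢ·δᵢ = δ_bulk ⇒ f_C·(-44.9) + f_B·(-35.4) = -40.8 − (-11.136) = -29.664
Substitute f_B = 0.713 − f_C:
f_C·(-44.9 − -35.4) = -29.664 − 0.713×(-35.4) = -4.424
f_C = -4.424 / -9.5 = 0.4657

0.466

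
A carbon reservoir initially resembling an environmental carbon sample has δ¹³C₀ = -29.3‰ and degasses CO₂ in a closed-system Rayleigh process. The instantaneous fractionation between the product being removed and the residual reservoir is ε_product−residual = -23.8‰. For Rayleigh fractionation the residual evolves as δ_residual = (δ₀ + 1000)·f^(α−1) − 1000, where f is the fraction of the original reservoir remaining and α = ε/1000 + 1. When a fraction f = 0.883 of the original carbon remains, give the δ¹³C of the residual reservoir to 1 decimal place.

-26.4‰

Rayleigh residual: δ_res = (δ₀ + 1000)·f^(α−1) − 1000
α = ε/1000 + 1 = 0.97620, so α − 1 = -0.02380
f^(α−1) = 0.883^(-0.02380) = 1.002966
δ_res = (-29.3 + 1000) × 1.002966 − 1000 = 973.579 − 1000 = -26.42‰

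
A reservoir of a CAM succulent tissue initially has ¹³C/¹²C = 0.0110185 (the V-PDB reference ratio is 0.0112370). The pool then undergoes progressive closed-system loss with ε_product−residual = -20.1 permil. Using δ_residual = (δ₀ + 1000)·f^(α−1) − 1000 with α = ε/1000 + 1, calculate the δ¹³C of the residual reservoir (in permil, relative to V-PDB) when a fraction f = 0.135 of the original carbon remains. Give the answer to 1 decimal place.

δ₀ = (0.0110185/0.0112370 − 1)×1000 = (0.980555 − 1)×1000 = -19.445 permil
α − 1 = ε/1000 = -0.0201
f^(α−1) = 0.135^(-0.0201) = 1.041071
δ_res = (-19.445 + 1000) × 1.041071 − 1000 = 1020.828 − 1000 = 20.83 permil

20.8 permil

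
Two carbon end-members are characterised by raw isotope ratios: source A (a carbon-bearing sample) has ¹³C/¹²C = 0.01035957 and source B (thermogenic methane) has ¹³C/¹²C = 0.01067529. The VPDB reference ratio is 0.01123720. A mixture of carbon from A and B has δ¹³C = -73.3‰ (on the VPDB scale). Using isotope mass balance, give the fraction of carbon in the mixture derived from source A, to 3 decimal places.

δ_A = (0.01035957/0.01123720 − 1)×1000 = (0.921900 − 1)×1000 = -78.100‰
δ_B = (0.01067529/0.01123720 − 1)×1000 = (0.949996 − 1)×1000 = -50.004‰
f_A = (δ_mix − δ_B)/(δ_A − δ_B) = (-73.3 − (-50.004))/(-78.100 − (-50.004))
f_A = -23.296 / -28.096 = 0.8291

0.829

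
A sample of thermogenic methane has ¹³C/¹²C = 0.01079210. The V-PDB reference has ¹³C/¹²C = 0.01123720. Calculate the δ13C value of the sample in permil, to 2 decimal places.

-39.61 permil

δ13C = (R_sample / R_standard − 1) × 1000
R_sample / R_standard = 0.01079210 / 0.01123720 = 0.960390
δ13C = (0.960390 − 1) × 1000 = -39.610 permil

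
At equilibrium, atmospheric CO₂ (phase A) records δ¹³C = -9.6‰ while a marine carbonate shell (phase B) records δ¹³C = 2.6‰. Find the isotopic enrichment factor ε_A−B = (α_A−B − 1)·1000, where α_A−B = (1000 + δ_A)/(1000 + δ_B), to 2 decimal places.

α_A−B = (1000 + -9.6) / (1000 + 2.6) = 990.4 / 1002.6 = 0.987832
ε_A−B = (0.987832 − 1) × 1000 = -12.168‰
(The approximation ε ≈ δ_A − δ_B would give -12.2‰.)

-12.17‰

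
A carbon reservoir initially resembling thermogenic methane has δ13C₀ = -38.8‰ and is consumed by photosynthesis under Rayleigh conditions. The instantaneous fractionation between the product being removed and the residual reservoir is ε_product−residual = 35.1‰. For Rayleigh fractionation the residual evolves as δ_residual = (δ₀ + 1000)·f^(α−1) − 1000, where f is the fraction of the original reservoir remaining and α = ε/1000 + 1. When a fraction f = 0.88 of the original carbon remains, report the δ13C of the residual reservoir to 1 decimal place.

-43.1‰

Rayleigh residual: δ_res = (δ₀ + 1000)·f^(α−1) − 1000
α = ε/1000 + 1 = 1.03510, so α − 1 = 0.03510
f^(α−1) = 0.88^(0.03510) = 0.995523
δ_res = (-38.8 + 1000) × 0.995523 − 1000 = 956.897 − 1000 = -43.10‰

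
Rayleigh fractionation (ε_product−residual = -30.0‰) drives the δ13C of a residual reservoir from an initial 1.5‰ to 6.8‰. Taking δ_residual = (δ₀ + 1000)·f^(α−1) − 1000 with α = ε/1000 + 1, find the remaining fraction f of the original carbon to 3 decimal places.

α − 1 = ε/1000 = -0.0300
(δ_res + 1000)/(δ₀ + 1000) = (6.8 + 1000)/(1.5 + 1000) = 1006.8/1001.5 = 1.005292
f = 1.005292^(1/-0.0300) = exp(ln(1.005292)/-0.0300) = exp(0.00528/-0.0300)
f = exp(-0.1759) = 0.8387

0.839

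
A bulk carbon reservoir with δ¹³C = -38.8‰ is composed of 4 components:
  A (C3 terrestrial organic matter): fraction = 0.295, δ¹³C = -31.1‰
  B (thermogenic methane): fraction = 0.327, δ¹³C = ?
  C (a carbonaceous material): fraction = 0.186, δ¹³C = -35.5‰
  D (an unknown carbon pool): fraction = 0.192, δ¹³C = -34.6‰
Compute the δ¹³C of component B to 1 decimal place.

-50.1‰

Isotope mass balance: δ_bulk = Σ fᵢ·δᵢ.
-38.8 = 0.295×(-31.1) + 0.327×δ_B + 0.186×(-35.5) + 0.192×(-34.6)
0.327·δ_B = -38.8 − (-22.421) = -16.379
δ_B = -16.379 / 0.327 = -50.09‰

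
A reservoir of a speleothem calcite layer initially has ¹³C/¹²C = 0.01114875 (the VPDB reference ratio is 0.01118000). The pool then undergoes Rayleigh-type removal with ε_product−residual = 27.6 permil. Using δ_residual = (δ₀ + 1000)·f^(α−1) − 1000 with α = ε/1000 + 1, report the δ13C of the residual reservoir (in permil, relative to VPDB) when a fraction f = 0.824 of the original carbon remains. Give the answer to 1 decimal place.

δ₀ = (0.01114875/0.01118000 − 1)×1000 = (0.997205 − 1)×1000 = -2.795 permil
α − 1 = ε/1000 = 0.0276
f^(α−1) = 0.824^(0.0276) = 0.994671
δ_res = (-2.795 + 1000) × 0.994671 − 1000 = 991.891 − 1000 = -8.11 permil

-8.1 permil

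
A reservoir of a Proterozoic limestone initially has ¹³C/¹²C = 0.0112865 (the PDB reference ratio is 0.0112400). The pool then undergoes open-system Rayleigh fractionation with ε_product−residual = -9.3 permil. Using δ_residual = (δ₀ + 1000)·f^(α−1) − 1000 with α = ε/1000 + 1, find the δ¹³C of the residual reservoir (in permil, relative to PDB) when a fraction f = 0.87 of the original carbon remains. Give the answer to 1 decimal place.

δ₀ = (0.0112865/0.0112400 − 1)×1000 = (1.004137 − 1)×1000 = 4.137 permil
α − 1 = ε/1000 = -0.0093
f^(α−1) = 0.87^(-0.0093) = 1.001296
δ_res = (4.137 + 1000) × 1.001296 − 1000 = 1005.438 − 1000 = 5.44 permil

5.4 permil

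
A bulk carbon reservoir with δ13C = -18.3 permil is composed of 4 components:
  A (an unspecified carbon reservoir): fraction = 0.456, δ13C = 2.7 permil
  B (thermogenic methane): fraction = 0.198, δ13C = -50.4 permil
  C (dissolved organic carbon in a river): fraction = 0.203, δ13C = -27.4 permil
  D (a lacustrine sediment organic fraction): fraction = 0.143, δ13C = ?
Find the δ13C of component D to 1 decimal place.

Isotope mass balance: δ_bulk = Σ fᵢ·δᵢ.
-18.3 = 0.456×(2.7) + 0.198×(-50.4) + 0.203×(-27.4) + 0.143×δ_D
0.143·δ_D = -18.3 − (-14.310) = -3.990
δ_D = -3.990 / 0.143 = -27.90 permil

-27.9 permil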